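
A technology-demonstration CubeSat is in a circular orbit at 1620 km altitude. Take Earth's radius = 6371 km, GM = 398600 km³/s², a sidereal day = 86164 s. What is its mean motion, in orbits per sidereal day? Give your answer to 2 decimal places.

Semi-major axis a = 6371 + 1620 = 7991 km. Period T = 2π√(a³/μ) = 2π√(7991³/398600) = 7109.1 s = 118.48 min.
Orbits per sidereal day = 86164 / 7109.1 = 12.120.

12.12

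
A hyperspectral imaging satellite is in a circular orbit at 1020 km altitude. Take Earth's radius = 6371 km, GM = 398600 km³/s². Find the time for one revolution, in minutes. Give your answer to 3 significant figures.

Semi-major axis a = 6371 + 1020 = 7391 km. Period T = 2π√(a³/μ) = 2π√(7391³/398600) = 6323.6 s = 105.39 min.

105 min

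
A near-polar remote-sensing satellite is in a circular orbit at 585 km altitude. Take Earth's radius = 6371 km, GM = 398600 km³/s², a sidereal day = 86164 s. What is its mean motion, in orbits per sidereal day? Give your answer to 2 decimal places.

14.92

Semi-major axis a = 6371 + 585 = 6956 km. Period T = 2π√(a³/μ) = 2π√(6956³/398600) = 5773.7 s = 96.23 min.
Orbits per sidereal day = 86164 / 5773.7 = 14.924.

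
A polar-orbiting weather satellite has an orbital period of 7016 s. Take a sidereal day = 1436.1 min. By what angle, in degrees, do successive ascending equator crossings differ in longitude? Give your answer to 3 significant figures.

29.3°

During one orbit Earth rotates (7016.0 / 86166) × 360° = 29.31°.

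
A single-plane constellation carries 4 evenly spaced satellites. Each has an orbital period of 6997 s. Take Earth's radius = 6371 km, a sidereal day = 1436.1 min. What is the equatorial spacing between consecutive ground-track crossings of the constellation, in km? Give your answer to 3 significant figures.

Single-satellite node shift = (6997.0/86166) × 360° = 29.23°.
With 4 satellites evenly phased, successive equator crossings are 29.23/4 = 7.308° apart.
That is 7.308 × 111.2 = 813 km at the equator.

813 km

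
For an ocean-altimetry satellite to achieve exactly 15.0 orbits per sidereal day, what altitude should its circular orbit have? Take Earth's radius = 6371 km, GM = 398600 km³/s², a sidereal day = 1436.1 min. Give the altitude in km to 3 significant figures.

561 km

Required period T = 86166 / 15.0 = 5744.4 s.
From T = 2π√(a³/μ): a = (μ T²/4π²)^(1/3) = (398600 × 5744.4² / 4π²)^(1/3) = 6932 km.
Altitude h = a − R = 6932 − 6371 = 561 km.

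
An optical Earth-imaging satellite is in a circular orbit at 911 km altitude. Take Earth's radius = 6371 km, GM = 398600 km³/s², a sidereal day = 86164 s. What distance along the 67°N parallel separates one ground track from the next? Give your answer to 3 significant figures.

Semi-major axis a = 6371 + 911 = 7282 km. Period T = 2π√(a³/μ) = 2π√(7282³/398600) = 6184.3 s = 103.07 min.
Node shift per orbit = (6184.3/86164) × 360° = 25.84°.
Equatorial spacing = 25.84 × 111.2 km/° = 2873 km.
At 67° latitude, spacing = 2873 × cos(67°) = 1123 km.

1120 km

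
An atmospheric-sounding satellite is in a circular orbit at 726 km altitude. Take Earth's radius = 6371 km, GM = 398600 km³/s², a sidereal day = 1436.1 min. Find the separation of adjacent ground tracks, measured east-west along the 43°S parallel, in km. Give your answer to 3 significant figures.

Semi-major axis a = 6371 + 726 = 7097 km. Period T = 2π√(a³/μ) = 2π√(7097³/398600) = 5950.1 s = 99.17 min.
Node shift per orbit = (5950.1/86166) × 360° = 24.86°.
Equatorial spacing = 24.86 × 111.2 km/° = 2764 km.
At 43° latitude, spacing = 2764 × cos(43°) = 2022 km.

2020 km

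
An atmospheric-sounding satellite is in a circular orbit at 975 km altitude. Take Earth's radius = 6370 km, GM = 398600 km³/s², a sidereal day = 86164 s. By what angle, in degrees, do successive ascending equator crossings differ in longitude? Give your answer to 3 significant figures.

Semi-major axis a = 6370 + 975 = 7345 km. Period T = 2π√(a³/μ) = 2π√(7345³/398600) = 6264.7 s = 104.41 min.
During one orbit Earth rotates (6264.7 / 86164) × 360° = 26.17°.

26.2°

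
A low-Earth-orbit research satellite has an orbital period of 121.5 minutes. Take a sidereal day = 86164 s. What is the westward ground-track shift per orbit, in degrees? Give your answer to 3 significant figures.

30.5°

T = 121.5 min = 7290.0 s.
During one orbit Earth rotates (7290.0 / 86164) × 360° = 30.46°.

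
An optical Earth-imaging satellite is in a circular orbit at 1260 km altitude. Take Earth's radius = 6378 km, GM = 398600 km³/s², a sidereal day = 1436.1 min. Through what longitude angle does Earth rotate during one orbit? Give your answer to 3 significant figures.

Semi-major axis a = 6378 + 1260 = 7638 km. Period T = 2π√(a³/μ) = 2π√(7638³/398600) = 6643.3 s = 110.72 min.
During one orbit Earth rotates (6643.3 / 86166) × 360° = 27.76°.

27.8°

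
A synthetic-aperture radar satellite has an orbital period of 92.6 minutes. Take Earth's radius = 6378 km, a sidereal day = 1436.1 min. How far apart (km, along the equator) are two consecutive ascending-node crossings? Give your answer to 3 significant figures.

2580 km

T = 92.6 min = 5556.0 s.
During one orbit Earth rotates (5556.0 / 86166) × 360° = 23.21°.
At the equator that is 23.21° × (2π·6378/360) km/° = 23.21 × 111.3 = 2584 km.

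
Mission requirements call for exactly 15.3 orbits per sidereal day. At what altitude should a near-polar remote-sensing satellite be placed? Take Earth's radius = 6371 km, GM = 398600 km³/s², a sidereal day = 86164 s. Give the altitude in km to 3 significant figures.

Required period T = 86164 / 15.3 = 5631.6 s.
From T = 2π√(a³/μ): a = (μ T²/4π²)^(1/3) = (398600 × 5631.6² / 4π²)^(1/3) = 6841 km.
Altitude h = a − R = 6841 − 6371 = 470 km.

470 km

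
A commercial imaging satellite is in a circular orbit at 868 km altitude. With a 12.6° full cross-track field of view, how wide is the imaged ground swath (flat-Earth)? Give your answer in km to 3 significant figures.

192 km

Half-angle = 12.6°/2 = 6.3°.
Swath width ≈ 2h·tan(θ/2) = 2 × 868 × tan(6.3°) = 191.7 km.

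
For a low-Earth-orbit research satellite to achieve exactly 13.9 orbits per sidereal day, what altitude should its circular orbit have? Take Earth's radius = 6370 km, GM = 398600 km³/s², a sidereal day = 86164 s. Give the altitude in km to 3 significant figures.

Required period T = 86164 / 13.9 = 6198.8 s.
From T = 2π√(a³/μ): a = (μ T²/4π²)^(1/3) = (398600 × 6198.8² / 4π²)^(1/3) = 7293 km.
Altitude h = a − R = 7293 − 6370 = 923 km.

923 km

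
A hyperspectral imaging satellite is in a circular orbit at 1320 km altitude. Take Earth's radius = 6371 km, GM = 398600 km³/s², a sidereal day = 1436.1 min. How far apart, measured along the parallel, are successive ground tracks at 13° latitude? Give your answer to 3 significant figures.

Semi-major axis a = 6371 + 1320 = 7691 km. Period T = 2π√(a³/μ) = 2π√(7691³/398600) = 6712.5 s = 111.88 min.
Node shift per orbit = (6712.5/86166) × 360° = 28.04°.
Equatorial spacing = 28.04 × 111.2 km/° = 3118 km.
At 13° latitude, spacing = 3118 × cos(13°) = 3039 km.

3040 km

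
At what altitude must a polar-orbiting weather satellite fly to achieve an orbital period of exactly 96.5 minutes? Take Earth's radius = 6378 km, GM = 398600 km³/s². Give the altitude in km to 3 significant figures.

T = 96.5 min = 5790.0 s.
From T = 2π√(a³/μ): a = (μ T²/4π²)^(1/3) = (398600 × 5790.0² / 4π²)^(1/3) = 6969 km.
Altitude h = a − R = 6969 − 6378 = 591 km.

591 km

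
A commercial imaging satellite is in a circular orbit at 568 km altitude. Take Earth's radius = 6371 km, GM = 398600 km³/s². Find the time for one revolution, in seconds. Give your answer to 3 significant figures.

Semi-major axis a = 6371 + 568 = 6939 km. Period T = 2π√(a³/μ) = 2π√(6939³/398600) = 5752.5 s = 95.87 min.

5750 seconds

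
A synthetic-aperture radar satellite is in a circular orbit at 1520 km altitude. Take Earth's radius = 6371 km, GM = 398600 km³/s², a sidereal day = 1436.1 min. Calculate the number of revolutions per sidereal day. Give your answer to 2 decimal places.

12.35

Semi-major axis a = 6371 + 1520 = 7891 km. Period T = 2π√(a³/μ) = 2π√(7891³/398600) = 6976.0 s = 116.27 min.
Orbits per sidereal day = 86166 / 6976.0 = 12.352.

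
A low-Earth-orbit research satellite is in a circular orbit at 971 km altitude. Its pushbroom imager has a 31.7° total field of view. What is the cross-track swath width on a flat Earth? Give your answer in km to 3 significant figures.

551 km

Half-angle = 31.7°/2 = 15.85°.
Swath width ≈ 2h·tan(θ/2) = 2 × 971 × tan(15.85°) = 551.4 km.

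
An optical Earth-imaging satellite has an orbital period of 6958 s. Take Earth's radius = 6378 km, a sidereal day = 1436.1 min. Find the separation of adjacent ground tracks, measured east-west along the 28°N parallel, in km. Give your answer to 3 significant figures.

Node shift per orbit = (6958.0/86166) × 360° = 29.07°.
Equatorial spacing = 29.07 × 111.3 km/° = 3236 km.
At 28° latitude, spacing = 3236 × cos(28°) = 2857 km.

2860 km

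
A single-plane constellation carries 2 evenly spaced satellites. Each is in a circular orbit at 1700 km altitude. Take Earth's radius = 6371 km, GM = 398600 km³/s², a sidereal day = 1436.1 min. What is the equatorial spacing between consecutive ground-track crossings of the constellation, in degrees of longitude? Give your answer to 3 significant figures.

Semi-major axis a = 6371 + 1700 = 8071 km. Period T = 2π√(a³/μ) = 2π√(8071³/398600) = 7216.1 s = 120.27 min.
Single-satellite node shift = (7216.1/86166) × 360° = 30.15°.
With 2 satellites evenly phased, successive equator crossings are 30.15/2 = 15.074° apart.

15.1°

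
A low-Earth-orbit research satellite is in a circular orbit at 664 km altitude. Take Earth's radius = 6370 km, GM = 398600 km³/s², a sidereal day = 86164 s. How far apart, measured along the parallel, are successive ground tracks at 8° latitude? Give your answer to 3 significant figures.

2700 km

Semi-major axis a = 6370 + 664 = 7034 km. Period T = 2π√(a³/μ) = 2π√(7034³/398600) = 5871.0 s = 97.85 min.
Node shift per orbit = (5871.0/86164) × 360° = 24.53°.
Equatorial spacing = 24.53 × 111.2 km/° = 2727 km.
At 8° latitude, spacing = 2727 × cos(8°) = 2701 km.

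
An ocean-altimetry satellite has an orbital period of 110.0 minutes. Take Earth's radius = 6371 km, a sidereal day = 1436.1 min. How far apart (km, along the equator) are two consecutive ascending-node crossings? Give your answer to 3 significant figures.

T = 110.0 min = 6600.0 s.
During one orbit Earth rotates (6600.0 / 86166) × 360° = 27.57°.
At the equator that is 27.57° × (2π·6371/360) km/° = 27.57 × 111.2 = 3066 km.

3070 km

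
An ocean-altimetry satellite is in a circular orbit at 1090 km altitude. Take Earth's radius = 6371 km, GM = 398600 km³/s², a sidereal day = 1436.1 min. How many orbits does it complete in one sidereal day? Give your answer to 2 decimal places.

13.43

Semi-major axis a = 6371 + 1090 = 7461 km. Period T = 2π√(a³/μ) = 2π√(7461³/398600) = 6413.7 s = 106.89 min.
Orbits per sidereal day = 86166 / 6413.7 = 13.435.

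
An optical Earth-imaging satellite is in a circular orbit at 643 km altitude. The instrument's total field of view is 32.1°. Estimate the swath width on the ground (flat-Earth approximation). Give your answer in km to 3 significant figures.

370 km

Half-angle = 32.1°/2 = 16.05°.
Swath width ≈ 2h·tan(θ/2) = 2 × 643 × tan(16.05°) = 370.0 km.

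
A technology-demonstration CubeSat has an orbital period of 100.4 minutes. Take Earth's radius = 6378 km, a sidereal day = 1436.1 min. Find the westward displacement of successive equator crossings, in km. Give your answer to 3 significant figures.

T = 100.4 min = 6024.0 s.
During one orbit Earth rotates (6024.0 / 86166) × 360° = 25.17°.
At the equator that is 25.17° × (2π·6378/360) km/° = 25.17 × 111.3 = 2802 km.

2800 km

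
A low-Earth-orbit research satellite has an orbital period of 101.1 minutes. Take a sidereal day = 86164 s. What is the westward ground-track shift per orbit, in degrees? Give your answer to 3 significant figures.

25.3°

T = 101.1 min = 6066.0 s.
During one orbit Earth rotates (6066.0 / 86164) × 360° = 25.34°.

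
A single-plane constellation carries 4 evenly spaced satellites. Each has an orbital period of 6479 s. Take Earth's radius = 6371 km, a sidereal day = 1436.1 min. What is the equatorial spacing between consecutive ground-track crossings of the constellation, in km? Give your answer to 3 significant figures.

752 km

Single-satellite node shift = (6479.0/86166) × 360° = 27.07°.
With 4 satellites evenly phased, successive equator crossings are 27.07/4 = 6.767° apart.
That is 6.767 × 111.2 = 752 km at the equator.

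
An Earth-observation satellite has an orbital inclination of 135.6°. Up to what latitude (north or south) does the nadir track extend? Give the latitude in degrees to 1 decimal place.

Retrograde orbit: the ground track reaches ±(180° − i) = ±(180 − 135.6) = ±44.4°.

44.4°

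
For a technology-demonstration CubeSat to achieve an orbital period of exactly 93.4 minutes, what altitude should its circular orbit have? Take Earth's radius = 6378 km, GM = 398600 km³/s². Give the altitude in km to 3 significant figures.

T = 93.4 min = 5604.0 s.
From T = 2π√(a³/μ): a = (μ T²/4π²)^(1/3) = (398600 × 5604.0² / 4π²)^(1/3) = 6819 km.
Altitude h = a − R = 6819 − 6378 = 441 km.

441 km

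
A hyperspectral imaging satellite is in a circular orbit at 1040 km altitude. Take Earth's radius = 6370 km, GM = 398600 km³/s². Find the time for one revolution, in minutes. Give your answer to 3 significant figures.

Semi-major axis a = 6370 + 1040 = 7410 km. Period T = 2π√(a³/μ) = 2π√(7410³/398600) = 6348.0 s = 105.80 min.

106 min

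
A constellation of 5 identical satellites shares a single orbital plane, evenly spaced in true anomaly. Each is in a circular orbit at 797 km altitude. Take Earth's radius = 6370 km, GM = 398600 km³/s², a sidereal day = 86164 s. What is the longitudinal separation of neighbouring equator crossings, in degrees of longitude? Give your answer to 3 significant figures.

Semi-major axis a = 6370 + 797 = 7167 km. Period T = 2π√(a³/μ) = 2π√(7167³/398600) = 6038.3 s = 100.64 min.
Single-satellite node shift = (6038.3/86164) × 360° = 25.23°.
With 5 satellites evenly phased, successive equator crossings are 25.23/5 = 5.046° apart.

5.05°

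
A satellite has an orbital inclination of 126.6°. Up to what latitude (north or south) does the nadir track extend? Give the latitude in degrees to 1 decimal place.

Retrograde orbit: the ground track reaches ±(180° − i) = ±(180 − 126.6) = ±53.4°.

53.4°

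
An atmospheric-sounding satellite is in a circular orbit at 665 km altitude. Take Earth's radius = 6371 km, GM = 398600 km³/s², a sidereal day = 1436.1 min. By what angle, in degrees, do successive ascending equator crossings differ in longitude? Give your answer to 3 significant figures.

Semi-major axis a = 6371 + 665 = 7036 km. Period T = 2π√(a³/μ) = 2π√(7036³/398600) = 5873.5 s = 97.89 min.
During one orbit Earth rotates (5873.5 / 86166) × 360° = 24.54°.

24.5°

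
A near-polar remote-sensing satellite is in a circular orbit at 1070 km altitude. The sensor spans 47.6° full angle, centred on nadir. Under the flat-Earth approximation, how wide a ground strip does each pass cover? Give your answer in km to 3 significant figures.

Half-angle = 47.6°/2 = 23.8°.
Swath width ≈ 2h·tan(θ/2) = 2 × 1070 × tan(23.8°) = 943.9 km.

944 km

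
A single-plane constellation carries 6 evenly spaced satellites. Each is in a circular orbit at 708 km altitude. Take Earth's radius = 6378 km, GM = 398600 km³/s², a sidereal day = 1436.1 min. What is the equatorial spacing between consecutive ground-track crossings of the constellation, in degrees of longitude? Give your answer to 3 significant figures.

Semi-major axis a = 6378 + 708 = 7086 km. Period T = 2π√(a³/μ) = 2π√(7086³/398600) = 5936.3 s = 98.94 min.
Single-satellite node shift = (5936.3/86166) × 360° = 24.80°.
With 6 satellites evenly phased, successive equator crossings are 24.80/6 = 4.134° apart.

4.13°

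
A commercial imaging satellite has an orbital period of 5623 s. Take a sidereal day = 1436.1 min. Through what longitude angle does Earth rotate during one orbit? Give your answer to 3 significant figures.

During one orbit Earth rotates (5623.0 / 86166) × 360° = 23.49°.

23.5°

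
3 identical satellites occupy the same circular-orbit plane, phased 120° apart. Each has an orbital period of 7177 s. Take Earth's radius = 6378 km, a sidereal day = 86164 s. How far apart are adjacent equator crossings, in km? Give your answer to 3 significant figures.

1110 km

Single-satellite node shift = (7177.0/86164) × 360° = 29.99°.
With 3 satellites evenly phased, successive equator crossings are 29.99/3 = 9.995° apart.
That is 9.995 × 111.3 = 1113 km at the equator.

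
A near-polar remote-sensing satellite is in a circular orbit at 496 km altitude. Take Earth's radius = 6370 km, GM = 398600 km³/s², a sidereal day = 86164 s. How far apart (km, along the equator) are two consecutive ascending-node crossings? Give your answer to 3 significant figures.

2630 km

Semi-major axis a = 6370 + 496 = 6866 km. Period T = 2π√(a³/μ) = 2π√(6866³/398600) = 5662.0 s = 94.37 min.
During one orbit Earth rotates (5662.0 / 86164) × 360° = 23.66°.
At the equator that is 23.66° × (2π·6370/360) km/° = 23.66 × 111.2 = 2630 km.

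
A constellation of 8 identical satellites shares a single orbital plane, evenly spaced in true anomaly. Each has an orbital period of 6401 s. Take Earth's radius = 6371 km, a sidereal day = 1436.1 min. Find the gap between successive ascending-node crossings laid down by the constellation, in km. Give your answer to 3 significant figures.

372 km

Single-satellite node shift = (6401.0/86166) × 360° = 26.74°.
With 8 satellites evenly phased, successive equator crossings are 26.74/8 = 3.343° apart.
That is 3.343 × 111.2 = 372 km at the equator.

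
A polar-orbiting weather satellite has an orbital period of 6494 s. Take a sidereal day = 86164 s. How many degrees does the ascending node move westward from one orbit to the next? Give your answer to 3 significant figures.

During one orbit Earth rotates (6494.0 / 86164) × 360° = 27.13°.

27.1°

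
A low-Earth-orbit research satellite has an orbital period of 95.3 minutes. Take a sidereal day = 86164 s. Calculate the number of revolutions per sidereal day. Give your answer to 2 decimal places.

15.07

T = 95.3 min = 5718.0 s.
Orbits per sidereal day = 86164 / 5718.0 = 15.069.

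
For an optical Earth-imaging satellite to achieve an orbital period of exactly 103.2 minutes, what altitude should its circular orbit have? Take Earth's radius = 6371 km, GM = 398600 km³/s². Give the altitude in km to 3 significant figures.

T = 103.2 min = 6192.0 s.
From T = 2π√(a³/μ): a = (μ T²/4π²)^(1/3) = (398600 × 6192.0² / 4π²)^(1/3) = 7288 km.
Altitude h = a − R = 7288 − 6371 = 917 km.

917 km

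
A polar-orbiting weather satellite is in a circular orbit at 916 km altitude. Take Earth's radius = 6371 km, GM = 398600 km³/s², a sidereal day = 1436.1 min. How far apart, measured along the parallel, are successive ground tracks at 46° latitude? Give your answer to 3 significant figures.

Semi-major axis a = 6371 + 916 = 7287 km. Period T = 2π√(a³/μ) = 2π√(7287³/398600) = 6190.6 s = 103.18 min.
Node shift per orbit = (6190.6/86166) × 360° = 25.86°.
Equatorial spacing = 25.86 × 111.2 km/° = 2876 km.
At 46° latitude, spacing = 2876 × cos(46°) = 1998 km.

2000 km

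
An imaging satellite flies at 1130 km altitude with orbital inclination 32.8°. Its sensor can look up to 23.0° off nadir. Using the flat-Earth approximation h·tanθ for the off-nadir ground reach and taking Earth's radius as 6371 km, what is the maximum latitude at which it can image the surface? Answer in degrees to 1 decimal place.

For a prograde orbit the ground track reaches latitude ±i = ±32.8°.
Sensor half-swath on the ground ≈ 1130·tan(23.0°) = 480 km = 4.31° of latitude.
Maximum observable latitude ≈ 32.8 + 4.31 = 37.1°.

37.1°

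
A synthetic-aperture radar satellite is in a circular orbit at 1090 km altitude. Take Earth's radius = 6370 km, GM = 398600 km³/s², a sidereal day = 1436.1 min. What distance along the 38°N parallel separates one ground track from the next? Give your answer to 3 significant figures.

2350 km

Semi-major axis a = 6370 + 1090 = 7460 km. Period T = 2π√(a³/μ) = 2π√(7460³/398600) = 6412.4 s = 106.87 min.
Node shift per orbit = (6412.4/86166) × 360° = 26.79°.
Equatorial spacing = 26.79 × 111.2 km/° = 2979 km.
At 38° latitude, spacing = 2979 × cos(38°) = 2347 km.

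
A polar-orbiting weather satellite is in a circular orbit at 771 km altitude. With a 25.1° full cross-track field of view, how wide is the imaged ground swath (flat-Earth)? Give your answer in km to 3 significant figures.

343 km

Half-angle = 25.1°/2 = 12.55°.
Swath width ≈ 2h·tan(θ/2) = 2 × 771 × tan(12.55°) = 343.3 km.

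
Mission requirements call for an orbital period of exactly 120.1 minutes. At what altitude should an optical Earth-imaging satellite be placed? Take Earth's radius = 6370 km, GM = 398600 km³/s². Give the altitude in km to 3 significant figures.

1690 km

T = 120.1 min = 7206.0 s.
From T = 2π√(a³/μ): a = (μ T²/4π²)^(1/3) = (398600 × 7206.0² / 4π²)^(1/3) = 8063 km.
Altitude h = a − R = 8063 − 6370 = 1693 km.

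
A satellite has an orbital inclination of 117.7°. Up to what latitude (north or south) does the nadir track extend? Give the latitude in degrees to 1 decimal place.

62.3°

Retrograde orbit: the ground track reaches ±(180° − i) = ±(180 − 117.7) = ±62.3°.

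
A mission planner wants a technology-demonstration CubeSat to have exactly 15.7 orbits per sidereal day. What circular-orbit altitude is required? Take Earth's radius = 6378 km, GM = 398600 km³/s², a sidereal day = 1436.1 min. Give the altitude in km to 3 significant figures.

347 km

Required period T = 86166 / 15.7 = 5488.3 s.
From T = 2π√(a³/μ): a = (μ T²/4π²)^(1/3) = (398600 × 5488.3² / 4π²)^(1/3) = 6725 km.
Altitude h = a − R = 6725 − 6378 = 347 km.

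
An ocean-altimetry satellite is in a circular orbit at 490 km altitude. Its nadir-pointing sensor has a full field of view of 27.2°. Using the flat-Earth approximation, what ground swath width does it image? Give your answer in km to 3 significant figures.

Half-angle = 27.2°/2 = 13.6°.
Swath width ≈ 2h·tan(θ/2) = 2 × 490 × tan(13.6°) = 237.1 km.

237 km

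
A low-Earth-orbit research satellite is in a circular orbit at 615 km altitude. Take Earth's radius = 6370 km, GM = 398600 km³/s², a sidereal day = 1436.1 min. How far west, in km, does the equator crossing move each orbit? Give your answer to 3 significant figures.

Semi-major axis a = 6370 + 615 = 6985 km. Period T = 2π√(a³/μ) = 2π√(6985³/398600) = 5809.8 s = 96.83 min.
During one orbit Earth rotates (5809.8 / 86166) × 360° = 24.27°.
At the equator that is 24.27° × (2π·6370/360) km/° = 24.27 × 111.2 = 2699 km.

2700 km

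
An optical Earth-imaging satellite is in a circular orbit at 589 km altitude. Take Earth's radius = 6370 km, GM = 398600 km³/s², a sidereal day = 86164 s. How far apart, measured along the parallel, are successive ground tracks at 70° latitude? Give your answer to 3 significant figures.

Semi-major axis a = 6370 + 589 = 6959 km. Period T = 2π√(a³/μ) = 2π√(6959³/398600) = 5777.4 s = 96.29 min.
Node shift per orbit = (5777.4/86164) × 360° = 24.14°.
Equatorial spacing = 24.14 × 111.2 km/° = 2684 km.
At 70° latitude, spacing = 2684 × cos(70°) = 918 km.

918 km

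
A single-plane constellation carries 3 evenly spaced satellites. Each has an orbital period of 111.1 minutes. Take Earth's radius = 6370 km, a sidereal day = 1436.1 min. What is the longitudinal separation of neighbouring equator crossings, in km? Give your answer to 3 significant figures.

1030 km

T = 111.1 min = 6666.0 s.
Single-satellite node shift = (6666.0/86166) × 360° = 27.85°.
With 3 satellites evenly phased, successive equator crossings are 27.85/3 = 9.283° apart.
That is 9.283 × 111.2 = 1032 km at the equator.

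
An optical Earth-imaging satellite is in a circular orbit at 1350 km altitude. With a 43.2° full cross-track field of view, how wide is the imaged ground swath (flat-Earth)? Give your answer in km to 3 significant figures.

1070 km

Half-angle = 43.2°/2 = 21.6°.
Swath width ≈ 2h·tan(θ/2) = 2 × 1350 × tan(21.6°) = 1069.0 km.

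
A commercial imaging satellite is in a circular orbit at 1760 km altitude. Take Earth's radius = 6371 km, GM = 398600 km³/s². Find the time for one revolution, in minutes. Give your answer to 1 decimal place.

Semi-major axis a = 6371 + 1760 = 8131 km. Period T = 2π√(a³/μ) = 2π√(8131³/398600) = 7296.7 s = 121.61 min.

121.6 min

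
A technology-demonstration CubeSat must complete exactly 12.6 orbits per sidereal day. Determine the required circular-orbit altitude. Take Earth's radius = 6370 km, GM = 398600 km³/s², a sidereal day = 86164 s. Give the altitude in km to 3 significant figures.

Required period T = 86164 / 12.6 = 6838.4 s.
From T = 2π√(a³/μ): a = (μ T²/4π²)^(1/3) = (398600 × 6838.4² / 4π²)^(1/3) = 7787 km.
Altitude h = a − R = 7787 − 6370 = 1417 km.

1420 km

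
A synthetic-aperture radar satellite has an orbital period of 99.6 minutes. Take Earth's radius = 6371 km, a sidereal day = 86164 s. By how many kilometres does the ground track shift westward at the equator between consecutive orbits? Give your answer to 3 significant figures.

T = 99.6 min = 5976.0 s.
During one orbit Earth rotates (5976.0 / 86164) × 360° = 24.97°.
At the equator that is 24.97° × (2π·6371/360) km/° = 24.97 × 111.2 = 2776 km.

2780 km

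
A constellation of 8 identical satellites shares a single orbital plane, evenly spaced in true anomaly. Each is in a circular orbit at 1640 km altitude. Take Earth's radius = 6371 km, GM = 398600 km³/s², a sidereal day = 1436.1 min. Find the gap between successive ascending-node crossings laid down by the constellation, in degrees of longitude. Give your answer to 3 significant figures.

Semi-major axis a = 6371 + 1640 = 8011 km. Period T = 2π√(a³/μ) = 2π√(8011³/398600) = 7135.8 s = 118.93 min.
Single-satellite node shift = (7135.8/86166) × 360° = 29.81°.
With 8 satellites evenly phased, successive equator crossings are 29.81/8 = 3.727° apart.

3.73°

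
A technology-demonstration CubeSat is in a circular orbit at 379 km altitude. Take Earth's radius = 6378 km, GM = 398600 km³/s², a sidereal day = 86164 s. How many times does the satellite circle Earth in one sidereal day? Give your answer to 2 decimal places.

15.59

Semi-major axis a = 6378 + 379 = 6757 km. Period T = 2π√(a³/μ) = 2π√(6757³/398600) = 5527.7 s = 92.13 min.
Orbits per sidereal day = 86164 / 5527.7 = 15.588.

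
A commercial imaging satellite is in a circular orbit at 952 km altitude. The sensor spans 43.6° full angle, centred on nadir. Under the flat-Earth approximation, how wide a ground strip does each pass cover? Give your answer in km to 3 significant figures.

Half-angle = 43.6°/2 = 21.8°.
Swath width ≈ 2h·tan(θ/2) = 2 × 952 × tan(21.8°) = 761.5 km.

762 km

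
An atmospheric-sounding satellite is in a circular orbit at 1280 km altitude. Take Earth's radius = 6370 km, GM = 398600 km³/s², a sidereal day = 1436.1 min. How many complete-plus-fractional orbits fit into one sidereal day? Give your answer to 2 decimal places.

Semi-major axis a = 6370 + 1280 = 7650 km. Period T = 2π√(a³/μ) = 2π√(7650³/398600) = 6658.9 s = 110.98 min.
Orbits per sidereal day = 86166 / 6658.9 = 12.940.

12.94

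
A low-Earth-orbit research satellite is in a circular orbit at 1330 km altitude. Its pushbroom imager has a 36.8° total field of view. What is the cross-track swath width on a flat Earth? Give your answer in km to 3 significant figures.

Half-angle = 36.8°/2 = 18.4°.
Swath width ≈ 2h·tan(θ/2) = 2 × 1330 × tan(18.4°) = 884.9 km.

885 km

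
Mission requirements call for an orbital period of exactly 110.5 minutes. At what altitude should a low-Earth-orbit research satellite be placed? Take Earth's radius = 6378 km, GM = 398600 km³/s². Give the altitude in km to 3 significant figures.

1250 km

T = 110.5 min = 6630.0 s.
From T = 2π√(a³/μ): a = (μ T²/4π²)^(1/3) = (398600 × 6630.0² / 4π²)^(1/3) = 7628 km.
Altitude h = a − R = 7628 − 6378 = 1250 km.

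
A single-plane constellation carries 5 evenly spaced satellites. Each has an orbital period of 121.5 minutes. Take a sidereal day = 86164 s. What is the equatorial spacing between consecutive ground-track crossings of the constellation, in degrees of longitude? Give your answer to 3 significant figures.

6.09°

T = 121.5 min = 7290.0 s.
Single-satellite node shift = (7290.0/86164) × 360° = 30.46°.
With 5 satellites evenly phased, successive equator crossings are 30.46/5 = 6.092° apart.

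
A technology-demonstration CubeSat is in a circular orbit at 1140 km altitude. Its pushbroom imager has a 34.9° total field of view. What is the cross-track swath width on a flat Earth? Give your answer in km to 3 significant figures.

Half-angle = 34.9°/2 = 17.45°.
Swath width ≈ 2h·tan(θ/2) = 2 × 1140 × tan(17.45°) = 716.7 km.

717 km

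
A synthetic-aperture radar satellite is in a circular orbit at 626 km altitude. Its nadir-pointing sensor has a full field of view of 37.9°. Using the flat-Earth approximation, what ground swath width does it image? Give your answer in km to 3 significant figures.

430 km

Half-angle = 37.9°/2 = 18.95°.
Swath width ≈ 2h·tan(θ/2) = 2 × 626 × tan(18.95°) = 429.9 km.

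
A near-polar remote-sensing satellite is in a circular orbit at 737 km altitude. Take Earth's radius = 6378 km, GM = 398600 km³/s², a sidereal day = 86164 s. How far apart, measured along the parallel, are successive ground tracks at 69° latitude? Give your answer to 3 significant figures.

Semi-major axis a = 6378 + 737 = 7115 km. Period T = 2π√(a³/μ) = 2π√(7115³/398600) = 5972.7 s = 99.55 min.
Node shift per orbit = (5972.7/86164) × 360° = 24.95°.
Equatorial spacing = 24.95 × 111.3 km/° = 2778 km.
At 69° latitude, spacing = 2778 × cos(69°) = 996 km.

996 km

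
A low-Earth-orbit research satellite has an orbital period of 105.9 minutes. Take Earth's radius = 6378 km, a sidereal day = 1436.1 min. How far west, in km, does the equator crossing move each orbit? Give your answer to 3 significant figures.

2960 km

T = 105.9 min = 6354.0 s.
During one orbit Earth rotates (6354.0 / 86166) × 360° = 26.55°.
At the equator that is 26.55° × (2π·6378/360) km/° = 26.55 × 111.3 = 2955 km.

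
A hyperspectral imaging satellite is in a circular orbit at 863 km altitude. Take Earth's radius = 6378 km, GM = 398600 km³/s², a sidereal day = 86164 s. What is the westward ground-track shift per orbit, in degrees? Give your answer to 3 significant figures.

Semi-major axis a = 6378 + 863 = 7241 km. Period T = 2π√(a³/μ) = 2π√(7241³/398600) = 6132.1 s = 102.20 min.
During one orbit Earth rotates (6132.1 / 86164) × 360° = 25.62°.

25.6°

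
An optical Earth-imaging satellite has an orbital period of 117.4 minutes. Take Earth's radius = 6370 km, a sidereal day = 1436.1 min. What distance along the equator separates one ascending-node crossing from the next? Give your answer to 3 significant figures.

3270 km

T = 117.4 min = 7044.0 s.
During one orbit Earth rotates (7044.0 / 86166) × 360° = 29.43°.
At the equator that is 29.43° × (2π·6370/360) km/° = 29.43 × 111.2 = 3272 km.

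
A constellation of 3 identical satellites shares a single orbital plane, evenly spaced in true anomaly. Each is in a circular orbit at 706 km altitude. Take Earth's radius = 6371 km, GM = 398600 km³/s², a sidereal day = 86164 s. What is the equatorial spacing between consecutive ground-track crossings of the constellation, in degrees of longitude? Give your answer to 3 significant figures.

8.25°

Semi-major axis a = 6371 + 706 = 7077 km. Period T = 2π√(a³/μ) = 2π√(7077³/398600) = 5925.0 s = 98.75 min.
Single-satellite node shift = (5925.0/86164) × 360° = 24.75°.
With 3 satellites evenly phased, successive equator crossings are 24.75/3 = 8.252° apart.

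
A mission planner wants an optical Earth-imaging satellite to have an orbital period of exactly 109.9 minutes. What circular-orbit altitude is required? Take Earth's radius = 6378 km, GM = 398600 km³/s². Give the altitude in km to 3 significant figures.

1220 km

T = 109.9 min = 6594.0 s.
From T = 2π√(a³/μ): a = (μ T²/4π²)^(1/3) = (398600 × 6594.0² / 4π²)^(1/3) = 7600 km.
Altitude h = a − R = 7600 − 6378 = 1222 km.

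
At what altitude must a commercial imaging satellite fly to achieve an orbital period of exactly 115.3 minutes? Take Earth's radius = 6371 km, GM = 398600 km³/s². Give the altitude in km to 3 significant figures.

T = 115.3 min = 6918.0 s.
From T = 2π√(a³/μ): a = (μ T²/4π²)^(1/3) = (398600 × 6918.0² / 4π²)^(1/3) = 7847 km.
Altitude h = a − R = 7847 − 6371 = 1476 km.

1480 km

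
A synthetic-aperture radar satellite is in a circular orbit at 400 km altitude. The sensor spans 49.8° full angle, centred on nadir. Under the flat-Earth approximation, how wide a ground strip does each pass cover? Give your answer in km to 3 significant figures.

Half-angle = 49.8°/2 = 24.9°.
Swath width ≈ 2h·tan(θ/2) = 2 × 400 × tan(24.9°) = 371.3 km.

371 km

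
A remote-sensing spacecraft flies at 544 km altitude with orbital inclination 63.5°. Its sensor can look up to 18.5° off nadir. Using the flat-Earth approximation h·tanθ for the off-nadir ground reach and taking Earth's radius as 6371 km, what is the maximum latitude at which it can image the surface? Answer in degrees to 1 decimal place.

For a prograde orbit the ground track reaches latitude ±i = ±63.5°.
Sensor half-swath on the ground ≈ 544·tan(18.5°) = 182 km = 1.64° of latitude.
Maximum observable latitude ≈ 63.5 + 1.64 = 65.1°.

65.1°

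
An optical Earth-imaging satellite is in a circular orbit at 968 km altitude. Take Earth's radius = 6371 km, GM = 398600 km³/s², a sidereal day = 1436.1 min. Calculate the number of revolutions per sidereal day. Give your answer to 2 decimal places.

13.77

Semi-major axis a = 6371 + 968 = 7339 km. Period T = 2π√(a³/μ) = 2π√(7339³/398600) = 6257.0 s = 104.28 min.
Orbits per sidereal day = 86166 / 6257.0 = 13.771.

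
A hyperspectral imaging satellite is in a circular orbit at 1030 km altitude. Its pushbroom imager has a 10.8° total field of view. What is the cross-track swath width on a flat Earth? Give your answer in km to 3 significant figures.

Half-angle = 10.8°/2 = 5.4°.
Swath width ≈ 2h·tan(θ/2) = 2 × 1030 × tan(5.4°) = 194.7 km.

195 km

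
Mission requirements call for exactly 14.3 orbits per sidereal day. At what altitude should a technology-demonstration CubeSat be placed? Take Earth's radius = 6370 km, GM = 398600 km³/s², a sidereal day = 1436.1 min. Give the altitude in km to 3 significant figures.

787 km

Required period T = 86166 / 14.3 = 6025.6 s.
From T = 2π√(a³/μ): a = (μ T²/4π²)^(1/3) = (398600 × 6025.6² / 4π²)^(1/3) = 7157 km.
Altitude h = a − R = 7157 − 6370 = 787 km.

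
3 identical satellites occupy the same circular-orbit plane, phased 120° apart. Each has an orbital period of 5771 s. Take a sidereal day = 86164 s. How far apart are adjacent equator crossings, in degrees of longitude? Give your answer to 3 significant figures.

8.04°

Single-satellite node shift = (5771.0/86164) × 360° = 24.11°.
With 3 satellites evenly phased, successive equator crossings are 24.11/3 = 8.037° apart.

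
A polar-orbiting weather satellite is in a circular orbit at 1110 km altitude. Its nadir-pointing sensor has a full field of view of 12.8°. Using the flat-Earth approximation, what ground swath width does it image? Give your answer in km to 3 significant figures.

Half-angle = 12.8°/2 = 6.4°.
Swath width ≈ 2h·tan(θ/2) = 2 × 1110 × tan(6.4°) = 249.0 km.

249 km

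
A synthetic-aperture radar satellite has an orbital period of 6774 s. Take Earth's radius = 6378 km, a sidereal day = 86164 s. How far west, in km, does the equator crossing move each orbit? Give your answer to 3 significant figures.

During one orbit Earth rotates (6774.0 / 86164) × 360° = 28.30°.
At the equator that is 28.30° × (2π·6378/360) km/° = 28.30 × 111.3 = 3151 km.

3150 km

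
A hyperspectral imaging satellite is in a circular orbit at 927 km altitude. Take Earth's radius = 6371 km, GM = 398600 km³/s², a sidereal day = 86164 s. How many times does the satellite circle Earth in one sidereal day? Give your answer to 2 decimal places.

13.89

Semi-major axis a = 6371 + 927 = 7298 km. Period T = 2π√(a³/μ) = 2π√(7298³/398600) = 6204.6 s = 103.41 min.
Orbits per sidereal day = 86164 / 6204.6 = 13.887.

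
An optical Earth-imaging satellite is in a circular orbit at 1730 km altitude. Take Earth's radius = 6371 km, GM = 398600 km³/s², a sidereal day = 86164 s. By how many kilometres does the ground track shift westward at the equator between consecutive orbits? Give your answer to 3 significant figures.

Semi-major axis a = 6371 + 1730 = 8101 km. Period T = 2π√(a³/μ) = 2π√(8101³/398600) = 7256.4 s = 120.94 min.
During one orbit Earth rotates (7256.4 / 86164) × 360° = 30.32°.
At the equator that is 30.32° × (2π·6371/360) km/° = 30.32 × 111.2 = 3371 km.

3370 km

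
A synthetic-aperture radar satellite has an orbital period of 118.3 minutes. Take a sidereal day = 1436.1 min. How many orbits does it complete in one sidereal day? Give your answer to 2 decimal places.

12.14

T = 118.3 min = 7098.0 s.
Orbits per sidereal day = 86166 / 7098.0 = 12.139.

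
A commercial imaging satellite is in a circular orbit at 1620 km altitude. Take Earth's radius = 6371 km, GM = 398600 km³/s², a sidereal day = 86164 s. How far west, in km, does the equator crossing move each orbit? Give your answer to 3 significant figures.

3300 km

Semi-major axis a = 6371 + 1620 = 7991 km. Period T = 2π√(a³/μ) = 2π√(7991³/398600) = 7109.1 s = 118.48 min.
During one orbit Earth rotates (7109.1 / 86164) × 360° = 29.70°.
At the equator that is 29.70° × (2π·6371/360) km/° = 29.70 × 111.2 = 3303 km.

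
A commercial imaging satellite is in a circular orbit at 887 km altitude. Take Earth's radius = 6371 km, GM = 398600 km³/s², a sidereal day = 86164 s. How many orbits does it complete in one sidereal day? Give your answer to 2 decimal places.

Semi-major axis a = 6371 + 887 = 7258 km. Period T = 2π√(a³/μ) = 2π√(7258³/398600) = 6153.7 s = 102.56 min.
Orbits per sidereal day = 86164 / 6153.7 = 14.002.

14.00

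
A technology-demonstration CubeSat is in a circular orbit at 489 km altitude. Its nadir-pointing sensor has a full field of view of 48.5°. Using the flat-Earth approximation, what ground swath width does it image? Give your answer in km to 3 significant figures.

441 km

Half-angle = 48.5°/2 = 24.25°.
Swath width ≈ 2h·tan(θ/2) = 2 × 489 × tan(24.25°) = 440.6 km.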